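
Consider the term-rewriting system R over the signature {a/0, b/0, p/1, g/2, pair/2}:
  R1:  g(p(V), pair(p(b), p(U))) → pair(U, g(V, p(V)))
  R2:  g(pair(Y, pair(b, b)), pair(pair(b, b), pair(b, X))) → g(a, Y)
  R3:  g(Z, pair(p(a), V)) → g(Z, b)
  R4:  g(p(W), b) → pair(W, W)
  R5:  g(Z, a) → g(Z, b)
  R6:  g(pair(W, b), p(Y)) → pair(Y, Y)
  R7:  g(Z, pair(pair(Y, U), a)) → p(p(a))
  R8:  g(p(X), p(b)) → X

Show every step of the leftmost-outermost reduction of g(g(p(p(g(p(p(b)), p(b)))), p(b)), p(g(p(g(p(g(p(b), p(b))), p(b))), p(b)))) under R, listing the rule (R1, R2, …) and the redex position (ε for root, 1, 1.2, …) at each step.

p(b)

1. g(g(p(p(g(p(p(b)), p(b)))), p(b)), p(g(p(g(p(g(p(b), p(b))), p(b))), p(b))))  →  g(p(g(p(p(b)), p(b))), p(g(p(g(p(g(p(b), p(b))), p(b))), p(b))))   [R8 at 1]
2. g(p(g(p(p(b)), p(b))), p(g(p(g(p(g(p(b), p(b))), p(b))), p(b))))  →  g(p(p(b)), p(g(p(g(p(g(p(b), p(b))), p(b))), p(b))))   [R8 at 1.1]
3. g(p(p(b)), p(g(p(g(p(g(p(b), p(b))), p(b))), p(b))))  →  g(p(p(b)), p(g(p(g(p(b), p(b))), p(b))))   [R8 at 2.1]
4. g(p(p(b)), p(g(p(g(p(b), p(b))), p(b))))  →  g(p(p(b)), p(g(p(b), p(b))))   [R8 at 2.1]
5. g(p(p(b)), p(g(p(b), p(b))))  →  g(p(p(b)), p(b))   [R8 at 2.1]
6. g(p(p(b)), p(b))  →  p(b)   [R8 at ε]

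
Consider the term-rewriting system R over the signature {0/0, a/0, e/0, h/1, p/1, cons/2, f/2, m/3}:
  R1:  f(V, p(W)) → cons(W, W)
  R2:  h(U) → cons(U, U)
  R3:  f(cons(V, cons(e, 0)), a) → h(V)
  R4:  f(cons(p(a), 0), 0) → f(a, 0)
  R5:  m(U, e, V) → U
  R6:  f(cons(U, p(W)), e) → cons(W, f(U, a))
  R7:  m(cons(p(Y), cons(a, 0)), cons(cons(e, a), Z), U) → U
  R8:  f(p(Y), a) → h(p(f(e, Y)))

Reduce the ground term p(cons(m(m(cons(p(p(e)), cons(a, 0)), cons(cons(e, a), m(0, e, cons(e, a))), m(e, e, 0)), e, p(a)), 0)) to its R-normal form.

1. p(cons(m(m(cons(p(p(e)), cons(a, 0)), cons(cons(e, a), m(0, e, cons(e, a))), m(e, e, 0)), e, p(a)), 0))  →  p(cons(m(cons(p(p(e)), cons(a, 0)), cons(cons(e, a), m(0, e, cons(e, a))), m(e, e, 0)), 0))   [R5 at 1.1]
2. p(cons(m(cons(p(p(e)), cons(a, 0)), cons(cons(e, a), m(0, e, cons(e, a))), m(e, e, 0)), 0))  →  p(cons(m(e, e, 0), 0))   [R7 at 1.1]
3. p(cons(m(e, e, 0), 0))  →  p(cons(e, 0))   [R5 at 1.1]

p(cons(e, 0))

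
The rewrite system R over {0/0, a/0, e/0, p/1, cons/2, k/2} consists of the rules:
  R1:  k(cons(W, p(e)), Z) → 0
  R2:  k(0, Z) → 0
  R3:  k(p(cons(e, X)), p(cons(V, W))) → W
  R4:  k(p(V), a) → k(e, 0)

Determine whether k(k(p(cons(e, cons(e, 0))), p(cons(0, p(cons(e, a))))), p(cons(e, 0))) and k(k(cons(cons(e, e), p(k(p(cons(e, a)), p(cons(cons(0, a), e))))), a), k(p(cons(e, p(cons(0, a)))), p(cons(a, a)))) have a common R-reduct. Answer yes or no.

Reduce t₁ = k(k(p(cons(e, cons(e, 0))), p(cons(0, p(cons(e, a))))), p(cons(e, 0))):
1. k(k(p(cons(e, cons(e, 0))), p(cons(0, p(cons(e, a))))), p(cons(e, 0)))  →  k(p(cons(e, a)), p(cons(e, 0)))   [R3 at 1]
2. k(p(cons(e, a)), p(cons(e, 0)))  →  0   [R3 at ε]

Reduce t₂ = k(k(cons(cons(e, e), p(k(p(cons(e, a)), p(cons(cons(0, a), e))))), a), k(p(cons(e, p(cons(0, a)))), p(cons(a, a)))):
1. k(k(cons(cons(e, e), p(k(p(cons(e, a)), p(cons(cons(0, a), e))))), a), k(p(cons(e, p(cons(0, a)))), p(cons(a, a))))  →  k(k(cons(cons(e, e), p(e)), a), k(p(cons(e, p(cons(0, a)))), p(cons(a, a))))   [R3 at 1.1.2.1]
2. k(k(cons(cons(e, e), p(e)), a), k(p(cons(e, p(cons(0, a)))), p(cons(a, a))))  →  k(0, k(p(cons(e, p(cons(0, a)))), p(cons(a, a))))   [R1 at 1]
3. k(0, k(p(cons(e, p(cons(0, a)))), p(cons(a, a))))  →  0   [R2 at ε]

yes — NF(t₁) = 0, NF(t₂) = 0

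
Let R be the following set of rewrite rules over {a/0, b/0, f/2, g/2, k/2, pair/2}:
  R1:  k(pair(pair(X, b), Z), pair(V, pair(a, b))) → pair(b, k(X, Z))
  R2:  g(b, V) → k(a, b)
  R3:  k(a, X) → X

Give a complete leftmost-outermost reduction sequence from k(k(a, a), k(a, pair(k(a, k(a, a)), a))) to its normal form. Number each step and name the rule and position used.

pair(a, a)

1. k(k(a, a), k(a, pair(k(a, k(a, a)), a)))  →  k(a, k(a, pair(k(a, k(a, a)), a)))   [R3 at 1]
2. k(a, k(a, pair(k(a, k(a, a)), a)))  →  k(a, pair(k(a, k(a, a)), a))   [R3 at ε]
3. k(a, pair(k(a, k(a, a)), a))  →  pair(k(a, k(a, a)), a)   [R3 at ε]
4. pair(k(a, k(a, a)), a)  →  pair(k(a, a), a)   [R3 at 1]
5. pair(k(a, a), a)  →  pair(a, a)   [R3 at 1]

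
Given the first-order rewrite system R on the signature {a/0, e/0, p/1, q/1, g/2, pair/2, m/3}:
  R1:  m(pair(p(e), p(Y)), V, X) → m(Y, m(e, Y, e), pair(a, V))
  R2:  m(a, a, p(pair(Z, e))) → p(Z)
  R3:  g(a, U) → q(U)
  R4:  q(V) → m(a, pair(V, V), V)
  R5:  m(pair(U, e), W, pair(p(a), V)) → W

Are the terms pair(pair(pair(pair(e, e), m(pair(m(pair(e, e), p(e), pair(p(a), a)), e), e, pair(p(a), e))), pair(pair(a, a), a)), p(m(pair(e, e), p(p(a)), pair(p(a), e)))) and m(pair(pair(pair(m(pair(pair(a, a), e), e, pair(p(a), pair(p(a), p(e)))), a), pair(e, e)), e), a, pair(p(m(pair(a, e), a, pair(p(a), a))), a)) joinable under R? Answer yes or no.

Reduce t₁ = pair(pair(pair(pair(e, e), m(pair(m(pair(e, e), p(e), pair(p(a), a)), e), e, pair(p(a), e))), pair(pair(a, a), a)), p(m(pair(e, e), p(p(a)), pair(p(a), e)))):
1. pair(pair(pair(pair(e, e), m(pair(m(pair(e, e), p(e), pair(p(a), a)), e), e, pair(p(a), e))), pair(pair(a, a), a)), p(m(pair(e, e), p(p(a)), pair(p(a), e))))  →  pair(pair(pair(pair(e, e), e), pair(pair(a, a), a)), p(m(pair(e, e), p(p(a)), pair(p(a), e))))   [R5 at 1.1.2]
2. pair(pair(pair(pair(e, e), e), pair(pair(a, a), a)), p(m(pair(e, e), p(p(a)), pair(p(a), e))))  →  pair(pair(pair(pair(e, e), e), pair(pair(a, a), a)), p(p(p(a))))   [R5 at 2.1]

Reduce t₂ = m(pair(pair(pair(m(pair(pair(a, a), e), e, pair(p(a), pair(p(a), p(e)))), a), pair(e, e)), e), a, pair(p(m(pair(a, e), a, pair(p(a), a))), a)):
1. m(pair(pair(pair(m(pair(pair(a, a), e), e, pair(p(a), pair(p(a), p(e)))), a), pair(e, e)), e), a, pair(p(m(pair(a, e), a, pair(p(a), a))), a))  →  m(pair(pair(pair(e, a), pair(e, e)), e), a, pair(p(m(pair(a, e), a, pair(p(a), a))), a))   [R5 at 1.1.1.1]
2. m(pair(pair(pair(e, a), pair(e, e)), e), a, pair(p(m(pair(a, e), a, pair(p(a), a))), a))  →  m(pair(pair(pair(e, a), pair(e, e)), e), a, pair(p(a), a))   [R5 at 3.1.1]
3. m(pair(pair(pair(e, a), pair(e, e)), e), a, pair(p(a), a))  →  a   [R5 at ε]

no — NF(t₁) = pair(pair(pair(pair(e, e), e), pair(pair(a, a), a)), p(p(p(a)))), NF(t₂) = a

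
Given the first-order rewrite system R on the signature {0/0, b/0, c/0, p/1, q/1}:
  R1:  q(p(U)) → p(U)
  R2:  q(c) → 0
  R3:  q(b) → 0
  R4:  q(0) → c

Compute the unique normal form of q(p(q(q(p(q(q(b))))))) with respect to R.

p(p(c))

1. q(p(q(q(p(q(q(b)))))))  →  p(q(q(p(q(q(b))))))   [R1 at ε]
2. p(q(q(p(q(q(b))))))  →  p(q(p(q(q(b)))))   [R1 at 1.1]
3. p(q(p(q(q(b)))))  →  p(p(q(q(b))))   [R1 at 1]
4. p(p(q(q(b))))  →  p(p(q(0)))   [R3 at 1.1.1]
5. p(p(q(0)))  →  p(p(c))   [R4 at 1.1]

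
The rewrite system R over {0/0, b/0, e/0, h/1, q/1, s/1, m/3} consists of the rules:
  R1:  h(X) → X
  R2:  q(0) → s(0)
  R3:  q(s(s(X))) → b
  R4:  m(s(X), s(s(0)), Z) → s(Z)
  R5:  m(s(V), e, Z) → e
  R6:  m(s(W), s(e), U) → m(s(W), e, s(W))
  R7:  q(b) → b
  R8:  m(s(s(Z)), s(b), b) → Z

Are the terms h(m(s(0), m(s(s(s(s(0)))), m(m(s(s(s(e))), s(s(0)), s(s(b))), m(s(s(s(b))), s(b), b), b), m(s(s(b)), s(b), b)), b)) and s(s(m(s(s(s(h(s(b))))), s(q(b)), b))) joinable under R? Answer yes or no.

no — NF(t₁) = s(b), NF(t₂) = s(s(s(s(b))))

Reduce t₁ = h(m(s(0), m(s(s(s(s(0)))), m(m(s(s(s(e))), s(s(0)), s(s(b))), m(s(s(s(b))), s(b), b), b), m(s(s(b)), s(b), b)), b)):
1. h(m(s(0), m(s(s(s(s(0)))), m(m(s(s(s(e))), s(s(0)), s(s(b))), m(s(s(s(b))), s(b), b), b), m(s(s(b)), s(b), b)), b))  →  m(s(0), m(s(s(s(s(0)))), m(m(s(s(s(e))), s(s(0)), s(s(b))), m(s(s(s(b))), s(b), b), b), m(s(s(b)), s(b), b)), b)   [R1 at ε]
2. m(s(0), m(s(s(s(s(0)))), m(m(s(s(s(e))), s(s(0)), s(s(b))), m(s(s(s(b))), s(b), b), b), m(s(s(b)), s(b), b)), b)  →  m(s(0), m(s(s(s(s(0)))), m(s(s(s(b))), m(s(s(s(b))), s(b), b), b), m(s(s(b)), s(b), b)), b)   [R4 at 2.2.1]
3. m(s(0), m(s(s(s(s(0)))), m(s(s(s(b))), m(s(s(s(b))), s(b), b), b), m(s(s(b)), s(b), b)), b)  →  m(s(0), m(s(s(s(s(0)))), m(s(s(s(b))), s(b), b), m(s(s(b)), s(b), b)), b)   [R8 at 2.2.2]
4. m(s(0), m(s(s(s(s(0)))), m(s(s(s(b))), s(b), b), m(s(s(b)), s(b), b)), b)  →  m(s(0), m(s(s(s(s(0)))), s(b), m(s(s(b)), s(b), b)), b)   [R8 at 2.2]
5. m(s(0), m(s(s(s(s(0)))), s(b), m(s(s(b)), s(b), b)), b)  →  m(s(0), m(s(s(s(s(0)))), s(b), b), b)   [R8 at 2.3]
6. m(s(0), m(s(s(s(s(0)))), s(b), b), b)  →  m(s(0), s(s(0)), b)   [R8 at 2]
7. m(s(0), s(s(0)), b)  →  s(b)   [R4 at ε]

Reduce t₂ = s(s(m(s(s(s(h(s(b))))), s(q(b)), b))):
1. s(s(m(s(s(s(h(s(b))))), s(q(b)), b)))  →  s(s(m(s(s(s(s(b)))), s(q(b)), b)))   [R1 at 1.1.1.1.1.1]
2. s(s(m(s(s(s(s(b)))), s(q(b)), b)))  →  s(s(m(s(s(s(s(b)))), s(b), b)))   [R7 at 1.1.2.1]
3. s(s(m(s(s(s(s(b)))), s(b), b)))  →  s(s(s(s(b))))   [R8 at 1.1]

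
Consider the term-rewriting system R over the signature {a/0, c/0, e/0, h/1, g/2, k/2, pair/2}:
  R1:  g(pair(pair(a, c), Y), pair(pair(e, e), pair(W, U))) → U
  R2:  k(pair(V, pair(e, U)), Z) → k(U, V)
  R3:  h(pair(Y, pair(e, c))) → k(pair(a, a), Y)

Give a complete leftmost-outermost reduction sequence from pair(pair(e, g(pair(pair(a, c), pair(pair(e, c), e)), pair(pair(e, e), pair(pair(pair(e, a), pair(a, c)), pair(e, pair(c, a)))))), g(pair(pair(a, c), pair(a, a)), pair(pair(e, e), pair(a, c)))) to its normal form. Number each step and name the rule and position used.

1. pair(pair(e, g(pair(pair(a, c), pair(pair(e, c), e)), pair(pair(e, e), pair(pair(pair(e, a), pair(a, c)), pair(e, pair(c, a)))))), g(pair(pair(a, c), pair(a, a)), pair(pair(e, e), pair(a, c))))  →  pair(pair(e, pair(e, pair(c, a))), g(pair(pair(a, c), pair(a, a)), pair(pair(e, e), pair(a, c))))   [R1 at 1.2]
2. pair(pair(e, pair(e, pair(c, a))), g(pair(pair(a, c), pair(a, a)), pair(pair(e, e), pair(a, c))))  →  pair(pair(e, pair(e, pair(c, a))), c)   [R1 at 2]

pair(pair(e, pair(e, pair(c, a))), c)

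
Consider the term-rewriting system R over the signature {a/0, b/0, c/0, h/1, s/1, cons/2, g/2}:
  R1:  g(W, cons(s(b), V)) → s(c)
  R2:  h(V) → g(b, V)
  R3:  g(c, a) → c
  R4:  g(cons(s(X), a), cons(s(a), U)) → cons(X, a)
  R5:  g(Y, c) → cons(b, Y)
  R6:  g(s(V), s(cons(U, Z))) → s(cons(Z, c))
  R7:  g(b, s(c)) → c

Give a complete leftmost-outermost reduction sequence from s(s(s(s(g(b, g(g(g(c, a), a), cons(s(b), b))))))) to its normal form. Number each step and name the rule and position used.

1. s(s(s(s(g(b, g(g(g(c, a), a), cons(s(b), b)))))))  →  s(s(s(s(g(b, s(c))))))   [R1 at 1.1.1.1.2]
2. s(s(s(s(g(b, s(c))))))  →  s(s(s(s(c))))   [R7 at 1.1.1.1]

s(s(s(s(c))))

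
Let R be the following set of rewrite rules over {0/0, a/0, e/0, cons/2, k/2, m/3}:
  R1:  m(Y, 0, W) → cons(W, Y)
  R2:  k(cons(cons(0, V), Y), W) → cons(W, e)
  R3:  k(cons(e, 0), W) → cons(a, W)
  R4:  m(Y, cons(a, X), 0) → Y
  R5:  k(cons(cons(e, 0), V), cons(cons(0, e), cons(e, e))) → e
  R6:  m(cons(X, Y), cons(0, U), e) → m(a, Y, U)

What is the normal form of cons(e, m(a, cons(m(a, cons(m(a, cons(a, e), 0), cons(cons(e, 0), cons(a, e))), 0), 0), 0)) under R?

1. cons(e, m(a, cons(m(a, cons(m(a, cons(a, e), 0), cons(cons(e, 0), cons(a, e))), 0), 0), 0))  →  cons(e, m(a, cons(m(a, cons(a, cons(cons(e, 0), cons(a, e))), 0), 0), 0))   [R4 at 2.2.1.2.1]
2. cons(e, m(a, cons(m(a, cons(a, cons(cons(e, 0), cons(a, e))), 0), 0), 0))  →  cons(e, m(a, cons(a, 0), 0))   [R4 at 2.2.1]
3. cons(e, m(a, cons(a, 0), 0))  →  cons(e, a)   [R4 at 2]

cons(e, a)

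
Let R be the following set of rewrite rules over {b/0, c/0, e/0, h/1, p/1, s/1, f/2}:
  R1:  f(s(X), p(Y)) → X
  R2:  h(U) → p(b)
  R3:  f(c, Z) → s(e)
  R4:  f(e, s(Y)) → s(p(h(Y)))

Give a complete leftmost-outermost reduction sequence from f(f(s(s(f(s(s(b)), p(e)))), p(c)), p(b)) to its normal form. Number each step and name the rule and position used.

s(b)

1. f(f(s(s(f(s(s(b)), p(e)))), p(c)), p(b))  →  f(s(f(s(s(b)), p(e))), p(b))   [R1 at 1]
2. f(s(f(s(s(b)), p(e))), p(b))  →  f(s(s(b)), p(e))   [R1 at ε]
3. f(s(s(b)), p(e))  →  s(b)   [R1 at ε]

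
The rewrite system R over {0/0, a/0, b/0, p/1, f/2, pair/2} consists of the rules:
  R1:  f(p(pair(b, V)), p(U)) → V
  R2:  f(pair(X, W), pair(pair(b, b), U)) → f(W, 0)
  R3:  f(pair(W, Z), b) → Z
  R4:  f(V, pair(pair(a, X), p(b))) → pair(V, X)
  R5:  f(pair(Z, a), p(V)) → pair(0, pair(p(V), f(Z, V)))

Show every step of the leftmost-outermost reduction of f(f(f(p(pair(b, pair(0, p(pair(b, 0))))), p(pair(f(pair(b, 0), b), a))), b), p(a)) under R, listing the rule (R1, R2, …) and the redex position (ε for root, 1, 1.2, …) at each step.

0

1. f(f(f(p(pair(b, pair(0, p(pair(b, 0))))), p(pair(f(pair(b, 0), b), a))), b), p(a))  →  f(f(pair(0, p(pair(b, 0))), b), p(a))   [R1 at 1.1]
2. f(f(pair(0, p(pair(b, 0))), b), p(a))  →  f(p(pair(b, 0)), p(a))   [R3 at 1]
3. f(p(pair(b, 0)), p(a))  →  0   [R1 at ε]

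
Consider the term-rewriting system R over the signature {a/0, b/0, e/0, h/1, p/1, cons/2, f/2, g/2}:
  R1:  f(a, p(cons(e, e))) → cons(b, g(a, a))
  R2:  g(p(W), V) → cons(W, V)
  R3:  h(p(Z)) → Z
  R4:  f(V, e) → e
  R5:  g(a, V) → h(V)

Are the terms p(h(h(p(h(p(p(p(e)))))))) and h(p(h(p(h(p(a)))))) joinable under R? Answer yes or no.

Reduce t₁ = p(h(h(p(h(p(p(p(e)))))))):
1. p(h(h(p(h(p(p(p(e))))))))  →  p(h(h(p(p(p(e))))))   [R3 at 1.1]
2. p(h(h(p(p(p(e))))))  →  p(h(p(p(e))))   [R3 at 1.1]
3. p(h(p(p(e))))  →  p(p(e))   [R3 at 1]

Reduce t₂ = h(p(h(p(h(p(a)))))):
1. h(p(h(p(h(p(a))))))  →  h(p(h(p(a))))   [R3 at ε]
2. h(p(h(p(a))))  →  h(p(a))   [R3 at ε]
3. h(p(a))  →  a   [R3 at ε]

no — NF(t₁) = p(p(e)), NF(t₂) = a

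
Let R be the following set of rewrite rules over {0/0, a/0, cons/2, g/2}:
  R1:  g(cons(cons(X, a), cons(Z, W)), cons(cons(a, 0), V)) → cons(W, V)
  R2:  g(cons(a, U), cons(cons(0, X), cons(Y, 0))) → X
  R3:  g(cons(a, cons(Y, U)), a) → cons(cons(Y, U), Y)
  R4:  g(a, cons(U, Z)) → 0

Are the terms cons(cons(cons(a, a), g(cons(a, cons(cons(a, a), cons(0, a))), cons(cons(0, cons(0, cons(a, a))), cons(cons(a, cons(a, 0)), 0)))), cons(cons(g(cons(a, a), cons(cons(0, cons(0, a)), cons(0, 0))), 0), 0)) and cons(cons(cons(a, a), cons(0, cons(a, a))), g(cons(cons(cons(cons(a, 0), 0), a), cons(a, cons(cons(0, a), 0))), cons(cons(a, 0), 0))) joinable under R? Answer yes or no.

Reduce t₁ = cons(cons(cons(a, a), g(cons(a, cons(cons(a, a), cons(0, a))), cons(cons(0, cons(0, cons(a, a))), cons(cons(a, cons(a, 0)), 0)))), cons(cons(g(cons(a, a), cons(cons(0, cons(0, a)), cons(0, 0))), 0), 0)):
1. cons(cons(cons(a, a), g(cons(a, cons(cons(a, a), cons(0, a))), cons(cons(0, cons(0, cons(a, a))), cons(cons(a, cons(a, 0)), 0)))), cons(cons(g(cons(a, a), cons(cons(0, cons(0, a)), cons(0, 0))), 0), 0))  →  cons(cons(cons(a, a), cons(0, cons(a, a))), cons(cons(g(cons(a, a), cons(cons(0, cons(0, a)), cons(0, 0))), 0), 0))   [R2 at 1.2]
2. cons(cons(cons(a, a), cons(0, cons(a, a))), cons(cons(g(cons(a, a), cons(cons(0, cons(0, a)), cons(0, 0))), 0), 0))  →  cons(cons(cons(a, a), cons(0, cons(a, a))), cons(cons(cons(0, a), 0), 0))   [R2 at 2.1.1]

Reduce t₂ = cons(cons(cons(a, a), cons(0, cons(a, a))), g(cons(cons(cons(cons(a, 0), 0), a), cons(a, cons(cons(0, a), 0))), cons(cons(a, 0), 0))):
1. cons(cons(cons(a, a), cons(0, cons(a, a))), g(cons(cons(cons(cons(a, 0), 0), a), cons(a, cons(cons(0, a), 0))), cons(cons(a, 0), 0)))  →  cons(cons(cons(a, a), cons(0, cons(a, a))), cons(cons(cons(0, a), 0), 0))   [R1 at 2]

yes — NF(t₁) = cons(cons(cons(a, a), cons(0, cons(a, a))), cons(cons(cons(0, a), 0), 0)), NF(t₂) = cons(cons(cons(a, a), cons(0, cons(a, a))), cons(cons(cons(0, a), 0), 0))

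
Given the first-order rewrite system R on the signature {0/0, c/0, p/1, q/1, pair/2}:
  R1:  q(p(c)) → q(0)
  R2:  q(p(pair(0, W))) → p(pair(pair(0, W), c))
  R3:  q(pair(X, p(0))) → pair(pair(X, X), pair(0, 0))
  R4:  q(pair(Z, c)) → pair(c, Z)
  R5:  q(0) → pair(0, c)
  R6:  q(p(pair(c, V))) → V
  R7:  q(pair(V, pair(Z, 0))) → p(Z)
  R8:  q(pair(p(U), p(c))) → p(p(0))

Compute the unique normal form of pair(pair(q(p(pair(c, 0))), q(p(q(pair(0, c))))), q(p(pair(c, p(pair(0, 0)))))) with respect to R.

1. pair(pair(q(p(pair(c, 0))), q(p(q(pair(0, c))))), q(p(pair(c, p(pair(0, 0))))))  →  pair(pair(0, q(p(q(pair(0, c))))), q(p(pair(c, p(pair(0, 0))))))   [R6 at 1.1]
2. pair(pair(0, q(p(q(pair(0, c))))), q(p(pair(c, p(pair(0, 0))))))  →  pair(pair(0, q(p(pair(c, 0)))), q(p(pair(c, p(pair(0, 0))))))   [R4 at 1.2.1.1]
3. pair(pair(0, q(p(pair(c, 0)))), q(p(pair(c, p(pair(0, 0))))))  →  pair(pair(0, 0), q(p(pair(c, p(pair(0, 0))))))   [R6 at 1.2]
4. pair(pair(0, 0), q(p(pair(c, p(pair(0, 0))))))  →  pair(pair(0, 0), p(pair(0, 0)))   [R6 at 2]

pair(pair(0, 0), p(pair(0, 0)))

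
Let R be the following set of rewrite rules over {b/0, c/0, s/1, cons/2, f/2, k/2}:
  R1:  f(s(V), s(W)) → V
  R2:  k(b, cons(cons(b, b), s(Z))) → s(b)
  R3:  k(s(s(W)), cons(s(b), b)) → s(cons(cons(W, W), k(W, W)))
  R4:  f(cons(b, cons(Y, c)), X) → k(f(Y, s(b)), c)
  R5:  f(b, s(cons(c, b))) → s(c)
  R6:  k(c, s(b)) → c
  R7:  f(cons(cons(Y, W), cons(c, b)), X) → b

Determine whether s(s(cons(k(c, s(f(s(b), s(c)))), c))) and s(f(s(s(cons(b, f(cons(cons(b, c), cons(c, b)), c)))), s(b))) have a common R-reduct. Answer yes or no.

no — NF(t₁) = s(s(cons(c, c))), NF(t₂) = s(s(cons(b, b)))

Reduce t₁ = s(s(cons(k(c, s(f(s(b), s(c)))), c))):
1. s(s(cons(k(c, s(f(s(b), s(c)))), c)))  →  s(s(cons(k(c, s(b)), c)))   [R1 at 1.1.1.2.1]
2. s(s(cons(k(c, s(b)), c)))  →  s(s(cons(c, c)))   [R6 at 1.1.1]

Reduce t₂ = s(f(s(s(cons(b, f(cons(cons(b, c), cons(c, b)), c)))), s(b))):
1. s(f(s(s(cons(b, f(cons(cons(b, c), cons(c, b)), c)))), s(b)))  →  s(s(cons(b, f(cons(cons(b, c), cons(c, b)), c))))   [R1 at 1]
2. s(s(cons(b, f(cons(cons(b, c), cons(c, b)), c))))  →  s(s(cons(b, b)))   [R7 at 1.1.2]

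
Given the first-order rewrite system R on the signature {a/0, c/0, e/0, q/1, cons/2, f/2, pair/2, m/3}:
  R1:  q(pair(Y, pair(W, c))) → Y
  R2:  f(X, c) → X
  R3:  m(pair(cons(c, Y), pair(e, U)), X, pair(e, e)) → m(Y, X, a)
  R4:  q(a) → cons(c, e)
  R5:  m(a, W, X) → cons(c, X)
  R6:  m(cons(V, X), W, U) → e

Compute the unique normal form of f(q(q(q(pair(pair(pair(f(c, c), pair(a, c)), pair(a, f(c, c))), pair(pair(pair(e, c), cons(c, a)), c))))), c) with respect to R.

c

1. f(q(q(q(pair(pair(pair(f(c, c), pair(a, c)), pair(a, f(c, c))), pair(pair(pair(e, c), cons(c, a)), c))))), c)  →  q(q(q(pair(pair(pair(f(c, c), pair(a, c)), pair(a, f(c, c))), pair(pair(pair(e, c), cons(c, a)), c)))))   [R2 at ε]
2. q(q(q(pair(pair(pair(f(c, c), pair(a, c)), pair(a, f(c, c))), pair(pair(pair(e, c), cons(c, a)), c)))))  →  q(q(pair(pair(f(c, c), pair(a, c)), pair(a, f(c, c)))))   [R1 at 1.1]
3. q(q(pair(pair(f(c, c), pair(a, c)), pair(a, f(c, c)))))  →  q(q(pair(pair(c, pair(a, c)), pair(a, f(c, c)))))   [R2 at 1.1.1.1]
4. q(q(pair(pair(c, pair(a, c)), pair(a, f(c, c)))))  →  q(q(pair(pair(c, pair(a, c)), pair(a, c))))   [R2 at 1.1.2.2]
5. q(q(pair(pair(c, pair(a, c)), pair(a, c))))  →  q(pair(c, pair(a, c)))   [R1 at 1]
6. q(pair(c, pair(a, c)))  →  c   [R1 at ε]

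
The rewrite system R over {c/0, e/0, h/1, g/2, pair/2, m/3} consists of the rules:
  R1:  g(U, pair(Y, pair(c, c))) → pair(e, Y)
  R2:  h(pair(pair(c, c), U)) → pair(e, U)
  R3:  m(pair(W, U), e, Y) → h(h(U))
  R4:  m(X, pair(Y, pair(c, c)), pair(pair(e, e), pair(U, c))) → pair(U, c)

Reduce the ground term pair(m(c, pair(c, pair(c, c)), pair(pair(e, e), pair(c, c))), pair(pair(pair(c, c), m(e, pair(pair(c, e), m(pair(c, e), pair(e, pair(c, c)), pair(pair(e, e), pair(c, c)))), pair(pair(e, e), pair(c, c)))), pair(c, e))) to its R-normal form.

pair(pair(c, c), pair(pair(pair(c, c), pair(c, c)), pair(c, e)))

1. pair(m(c, pair(c, pair(c, c)), pair(pair(e, e), pair(c, c))), pair(pair(pair(c, c), m(e, pair(pair(c, e), m(pair(c, e), pair(e, pair(c, c)), pair(pair(e, e), pair(c, c)))), pair(pair(e, e), pair(c, c)))), pair(c, e)))  →  pair(pair(c, c), pair(pair(pair(c, c), m(e, pair(pair(c, e), m(pair(c, e), pair(e, pair(c, c)), pair(pair(e, e), pair(c, c)))), pair(pair(e, e), pair(c, c)))), pair(c, e)))   [R4 at 1]
2. pair(pair(c, c), pair(pair(pair(c, c), m(e, pair(pair(c, e), m(pair(c, e), pair(e, pair(c, c)), pair(pair(e, e), pair(c, c)))), pair(pair(e, e), pair(c, c)))), pair(c, e)))  →  pair(pair(c, c), pair(pair(pair(c, c), m(e, pair(pair(c, e), pair(c, c)), pair(pair(e, e), pair(c, c)))), pair(c, e)))   [R4 at 2.1.2.2.2]
3. pair(pair(c, c), pair(pair(pair(c, c), m(e, pair(pair(c, e), pair(c, c)), pair(pair(e, e), pair(c, c)))), pair(c, e)))  →  pair(pair(c, c), pair(pair(pair(c, c), pair(c, c)), pair(c, e)))   [R4 at 2.1.2]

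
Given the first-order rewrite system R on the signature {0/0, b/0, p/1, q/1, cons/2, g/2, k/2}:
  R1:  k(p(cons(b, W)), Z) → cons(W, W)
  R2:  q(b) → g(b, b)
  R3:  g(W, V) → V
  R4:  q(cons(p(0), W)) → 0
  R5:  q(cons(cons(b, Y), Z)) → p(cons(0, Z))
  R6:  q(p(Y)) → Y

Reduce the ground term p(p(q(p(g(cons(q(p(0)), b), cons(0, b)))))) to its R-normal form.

p(p(cons(0, b)))

1. p(p(q(p(g(cons(q(p(0)), b), cons(0, b))))))  →  p(p(g(cons(q(p(0)), b), cons(0, b))))   [R6 at 1.1]
2. p(p(g(cons(q(p(0)), b), cons(0, b))))  →  p(p(cons(0, b)))   [R3 at 1.1]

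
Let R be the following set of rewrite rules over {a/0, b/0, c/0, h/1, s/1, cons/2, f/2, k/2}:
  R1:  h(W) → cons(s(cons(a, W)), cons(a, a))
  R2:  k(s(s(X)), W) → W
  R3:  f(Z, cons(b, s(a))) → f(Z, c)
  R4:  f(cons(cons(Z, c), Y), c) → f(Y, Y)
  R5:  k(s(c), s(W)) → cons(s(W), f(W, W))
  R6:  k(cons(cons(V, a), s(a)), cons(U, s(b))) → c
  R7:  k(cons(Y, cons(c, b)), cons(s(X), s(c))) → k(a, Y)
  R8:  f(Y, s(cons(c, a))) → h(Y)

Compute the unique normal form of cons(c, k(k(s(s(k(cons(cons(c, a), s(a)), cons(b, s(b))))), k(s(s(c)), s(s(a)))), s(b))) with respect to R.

1. cons(c, k(k(s(s(k(cons(cons(c, a), s(a)), cons(b, s(b))))), k(s(s(c)), s(s(a)))), s(b)))  →  cons(c, k(k(s(s(c)), s(s(a))), s(b)))   [R2 at 2.1]
2. cons(c, k(k(s(s(c)), s(s(a))), s(b)))  →  cons(c, k(s(s(a)), s(b)))   [R2 at 2.1]
3. cons(c, k(s(s(a)), s(b)))  →  cons(c, s(b))   [R2 at 2]

cons(c, s(b))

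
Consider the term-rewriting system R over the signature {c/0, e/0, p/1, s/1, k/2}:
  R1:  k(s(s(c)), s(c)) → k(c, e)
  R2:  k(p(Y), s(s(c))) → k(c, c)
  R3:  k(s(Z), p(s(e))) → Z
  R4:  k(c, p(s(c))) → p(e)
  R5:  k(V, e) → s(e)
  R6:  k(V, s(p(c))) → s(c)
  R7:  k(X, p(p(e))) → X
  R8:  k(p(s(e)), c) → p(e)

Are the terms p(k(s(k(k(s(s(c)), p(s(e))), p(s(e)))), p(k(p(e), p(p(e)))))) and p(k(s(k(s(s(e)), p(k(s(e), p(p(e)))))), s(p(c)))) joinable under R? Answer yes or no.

yes — NF(t₁) = p(s(c)), NF(t₂) = p(s(c))

Reduce t₁ = p(k(s(k(k(s(s(c)), p(s(e))), p(s(e)))), p(k(p(e), p(p(e)))))):
1. p(k(s(k(k(s(s(c)), p(s(e))), p(s(e)))), p(k(p(e), p(p(e))))))  →  p(k(s(k(s(c), p(s(e)))), p(k(p(e), p(p(e))))))   [R3 at 1.1.1.1]
2. p(k(s(k(s(c), p(s(e)))), p(k(p(e), p(p(e))))))  →  p(k(s(c), p(k(p(e), p(p(e))))))   [R3 at 1.1.1]
3. p(k(s(c), p(k(p(e), p(p(e))))))  →  p(k(s(c), p(p(e))))   [R7 at 1.2.1]
4. p(k(s(c), p(p(e))))  →  p(s(c))   [R7 at 1]

Reduce t₂ = p(k(s(k(s(s(e)), p(k(s(e), p(p(e)))))), s(p(c)))):
1. p(k(s(k(s(s(e)), p(k(s(e), p(p(e)))))), s(p(c))))  →  p(s(c))   [R6 at 1]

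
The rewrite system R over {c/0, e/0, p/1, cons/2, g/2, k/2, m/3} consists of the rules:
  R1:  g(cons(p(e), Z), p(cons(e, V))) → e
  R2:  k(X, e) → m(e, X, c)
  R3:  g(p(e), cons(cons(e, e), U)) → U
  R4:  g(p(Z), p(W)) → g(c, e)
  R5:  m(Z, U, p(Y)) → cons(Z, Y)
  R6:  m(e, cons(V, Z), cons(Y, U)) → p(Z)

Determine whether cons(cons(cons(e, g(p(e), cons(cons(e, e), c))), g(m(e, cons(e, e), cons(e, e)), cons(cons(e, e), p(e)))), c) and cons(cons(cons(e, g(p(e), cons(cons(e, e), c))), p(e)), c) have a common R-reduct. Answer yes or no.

yes — NF(t₁) = cons(cons(cons(e, c), p(e)), c), NF(t₂) = cons(cons(cons(e, c), p(e)), c)

Reduce t₁ = cons(cons(cons(e, g(p(e), cons(cons(e, e), c))), g(m(e, cons(e, e), cons(e, e)), cons(cons(e, e), p(e)))), c):
1. cons(cons(cons(e, g(p(e), cons(cons(e, e), c))), g(m(e, cons(e, e), cons(e, e)), cons(cons(e, e), p(e)))), c)  →  cons(cons(cons(e, c), g(m(e, cons(e, e), cons(e, e)), cons(cons(e, e), p(e)))), c)   [R3 at 1.1.2]
2. cons(cons(cons(e, c), g(m(e, cons(e, e), cons(e, e)), cons(cons(e, e), p(e)))), c)  →  cons(cons(cons(e, c), g(p(e), cons(cons(e, e), p(e)))), c)   [R6 at 1.2.1]
3. cons(cons(cons(e, c), g(p(e), cons(cons(e, e), p(e)))), c)  →  cons(cons(cons(e, c), p(e)), c)   [R3 at 1.2]

Reduce t₂ = cons(cons(cons(e, g(p(e), cons(cons(e, e), c))), p(e)), c):
1. cons(cons(cons(e, g(p(e), cons(cons(e, e), c))), p(e)), c)  →  cons(cons(cons(e, c), p(e)), c)   [R3 at 1.1.2]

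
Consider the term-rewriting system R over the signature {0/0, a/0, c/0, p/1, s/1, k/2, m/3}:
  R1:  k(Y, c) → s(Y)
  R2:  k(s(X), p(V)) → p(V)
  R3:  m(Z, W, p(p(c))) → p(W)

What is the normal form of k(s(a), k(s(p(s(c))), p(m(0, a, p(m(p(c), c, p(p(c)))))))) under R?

1. k(s(a), k(s(p(s(c))), p(m(0, a, p(m(p(c), c, p(p(c))))))))  →  k(s(a), p(m(0, a, p(m(p(c), c, p(p(c)))))))   [R2 at 2]
2. k(s(a), p(m(0, a, p(m(p(c), c, p(p(c)))))))  →  p(m(0, a, p(m(p(c), c, p(p(c))))))   [R2 at ε]
3. p(m(0, a, p(m(p(c), c, p(p(c))))))  →  p(m(0, a, p(p(c))))   [R3 at 1.3.1]
4. p(m(0, a, p(p(c))))  →  p(p(a))   [R3 at 1]

p(p(a))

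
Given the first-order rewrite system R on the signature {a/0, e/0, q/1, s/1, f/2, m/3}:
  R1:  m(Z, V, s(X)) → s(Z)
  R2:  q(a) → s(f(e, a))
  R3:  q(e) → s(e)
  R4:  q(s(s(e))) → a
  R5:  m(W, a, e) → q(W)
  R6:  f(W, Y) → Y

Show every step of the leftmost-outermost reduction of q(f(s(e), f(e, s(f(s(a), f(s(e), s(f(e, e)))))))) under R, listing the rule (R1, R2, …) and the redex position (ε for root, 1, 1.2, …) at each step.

1. q(f(s(e), f(e, s(f(s(a), f(s(e), s(f(e, e))))))))  →  q(f(e, s(f(s(a), f(s(e), s(f(e, e)))))))   [R6 at 1]
2. q(f(e, s(f(s(a), f(s(e), s(f(e, e)))))))  →  q(s(f(s(a), f(s(e), s(f(e, e))))))   [R6 at 1]
3. q(s(f(s(a), f(s(e), s(f(e, e))))))  →  q(s(f(s(e), s(f(e, e)))))   [R6 at 1.1]
4. q(s(f(s(e), s(f(e, e)))))  →  q(s(s(f(e, e))))   [R6 at 1.1]
5. q(s(s(f(e, e))))  →  q(s(s(e)))   [R6 at 1.1.1]
6. q(s(s(e)))  →  a   [R4 at ε]

a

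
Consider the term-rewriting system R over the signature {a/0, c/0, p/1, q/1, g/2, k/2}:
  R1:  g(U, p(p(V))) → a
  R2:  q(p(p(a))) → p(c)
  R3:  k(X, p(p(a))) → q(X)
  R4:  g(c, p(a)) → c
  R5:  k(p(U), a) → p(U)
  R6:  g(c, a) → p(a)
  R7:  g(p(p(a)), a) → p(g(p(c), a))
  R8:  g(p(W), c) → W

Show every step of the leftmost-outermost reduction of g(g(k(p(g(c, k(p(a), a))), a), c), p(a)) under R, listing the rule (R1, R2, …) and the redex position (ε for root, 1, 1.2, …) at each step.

c

1. g(g(k(p(g(c, k(p(a), a))), a), c), p(a))  →  g(g(p(g(c, k(p(a), a))), c), p(a))   [R5 at 1.1]
2. g(g(p(g(c, k(p(a), a))), c), p(a))  →  g(g(c, k(p(a), a)), p(a))   [R8 at 1]
3. g(g(c, k(p(a), a)), p(a))  →  g(g(c, p(a)), p(a))   [R5 at 1.2]
4. g(g(c, p(a)), p(a))  →  g(c, p(a))   [R4 at 1]
5. g(c, p(a))  →  c   [R4 at ε]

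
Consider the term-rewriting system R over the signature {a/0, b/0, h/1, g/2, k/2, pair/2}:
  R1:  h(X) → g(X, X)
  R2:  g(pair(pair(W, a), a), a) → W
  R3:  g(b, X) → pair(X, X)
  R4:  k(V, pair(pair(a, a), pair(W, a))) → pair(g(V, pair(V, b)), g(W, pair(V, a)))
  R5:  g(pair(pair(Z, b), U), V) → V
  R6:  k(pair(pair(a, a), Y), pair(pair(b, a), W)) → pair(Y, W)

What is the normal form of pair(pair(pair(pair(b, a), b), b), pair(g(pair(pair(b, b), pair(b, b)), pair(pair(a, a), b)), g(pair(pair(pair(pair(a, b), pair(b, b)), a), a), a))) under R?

pair(pair(pair(pair(b, a), b), b), pair(pair(pair(a, a), b), pair(pair(a, b), pair(b, b))))

1. pair(pair(pair(pair(b, a), b), b), pair(g(pair(pair(b, b), pair(b, b)), pair(pair(a, a), b)), g(pair(pair(pair(pair(a, b), pair(b, b)), a), a), a)))  →  pair(pair(pair(pair(b, a), b), b), pair(pair(pair(a, a), b), g(pair(pair(pair(pair(a, b), pair(b, b)), a), a), a)))   [R5 at 2.1]
2. pair(pair(pair(pair(b, a), b), b), pair(pair(pair(a, a), b), g(pair(pair(pair(pair(a, b), pair(b, b)), a), a), a)))  →  pair(pair(pair(pair(b, a), b), b), pair(pair(pair(a, a), b), pair(pair(a, b), pair(b, b))))   [R2 at 2.2]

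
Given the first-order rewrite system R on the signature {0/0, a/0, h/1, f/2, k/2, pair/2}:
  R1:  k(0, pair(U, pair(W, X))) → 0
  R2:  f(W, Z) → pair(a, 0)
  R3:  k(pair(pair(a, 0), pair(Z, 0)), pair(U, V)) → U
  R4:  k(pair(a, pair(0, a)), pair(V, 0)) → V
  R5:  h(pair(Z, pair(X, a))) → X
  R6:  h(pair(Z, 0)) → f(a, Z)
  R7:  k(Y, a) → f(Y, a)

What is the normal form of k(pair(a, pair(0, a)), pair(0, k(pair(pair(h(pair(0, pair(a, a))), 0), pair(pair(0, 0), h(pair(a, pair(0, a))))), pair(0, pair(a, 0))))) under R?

0

1. k(pair(a, pair(0, a)), pair(0, k(pair(pair(h(pair(0, pair(a, a))), 0), pair(pair(0, 0), h(pair(a, pair(0, a))))), pair(0, pair(a, 0)))))  →  k(pair(a, pair(0, a)), pair(0, k(pair(pair(a, 0), pair(pair(0, 0), h(pair(a, pair(0, a))))), pair(0, pair(a, 0)))))   [R5 at 2.2.1.1.1]
2. k(pair(a, pair(0, a)), pair(0, k(pair(pair(a, 0), pair(pair(0, 0), h(pair(a, pair(0, a))))), pair(0, pair(a, 0)))))  →  k(pair(a, pair(0, a)), pair(0, k(pair(pair(a, 0), pair(pair(0, 0), 0)), pair(0, pair(a, 0)))))   [R5 at 2.2.1.2.2]
3. k(pair(a, pair(0, a)), pair(0, k(pair(pair(a, 0), pair(pair(0, 0), 0)), pair(0, pair(a, 0)))))  →  k(pair(a, pair(0, a)), pair(0, 0))   [R3 at 2.2]
4. k(pair(a, pair(0, a)), pair(0, 0))  →  0   [R4 at ε]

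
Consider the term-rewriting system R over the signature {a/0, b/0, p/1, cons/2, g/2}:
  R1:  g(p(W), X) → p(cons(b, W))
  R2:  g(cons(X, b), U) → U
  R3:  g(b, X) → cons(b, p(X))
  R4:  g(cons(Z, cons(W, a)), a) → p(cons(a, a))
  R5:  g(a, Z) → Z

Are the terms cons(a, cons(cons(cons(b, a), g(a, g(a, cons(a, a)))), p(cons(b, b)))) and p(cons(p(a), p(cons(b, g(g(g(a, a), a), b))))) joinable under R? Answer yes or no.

no — NF(t₁) = cons(a, cons(cons(cons(b, a), cons(a, a)), p(cons(b, b)))), NF(t₂) = p(cons(p(a), p(cons(b, b))))

Reduce t₁ = cons(a, cons(cons(cons(b, a), g(a, g(a, cons(a, a)))), p(cons(b, b)))):
1. cons(a, cons(cons(cons(b, a), g(a, g(a, cons(a, a)))), p(cons(b, b))))  →  cons(a, cons(cons(cons(b, a), g(a, cons(a, a))), p(cons(b, b))))   [R5 at 2.1.2]
2. cons(a, cons(cons(cons(b, a), g(a, cons(a, a))), p(cons(b, b))))  →  cons(a, cons(cons(cons(b, a), cons(a, a)), p(cons(b, b))))   [R5 at 2.1.2]

Reduce t₂ = p(cons(p(a), p(cons(b, g(g(g(a, a), a), b))))):
1. p(cons(p(a), p(cons(b, g(g(g(a, a), a), b)))))  →  p(cons(p(a), p(cons(b, g(g(a, a), b)))))   [R5 at 1.2.1.2.1.1]
2. p(cons(p(a), p(cons(b, g(g(a, a), b)))))  →  p(cons(p(a), p(cons(b, g(a, b)))))   [R5 at 1.2.1.2.1]
3. p(cons(p(a), p(cons(b, g(a, b)))))  →  p(cons(p(a), p(cons(b, b))))   [R5 at 1.2.1.2]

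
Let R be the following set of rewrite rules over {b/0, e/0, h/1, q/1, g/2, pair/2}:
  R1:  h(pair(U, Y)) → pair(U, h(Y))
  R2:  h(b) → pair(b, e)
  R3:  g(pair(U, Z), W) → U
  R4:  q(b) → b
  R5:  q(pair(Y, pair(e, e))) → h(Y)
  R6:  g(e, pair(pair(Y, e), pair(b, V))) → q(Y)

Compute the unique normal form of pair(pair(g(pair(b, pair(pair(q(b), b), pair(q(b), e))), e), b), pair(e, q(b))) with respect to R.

pair(pair(b, b), pair(e, b))

1. pair(pair(g(pair(b, pair(pair(q(b), b), pair(q(b), e))), e), b), pair(e, q(b)))  →  pair(pair(b, b), pair(e, q(b)))   [R3 at 1.1]
2. pair(pair(b, b), pair(e, q(b)))  →  pair(pair(b, b), pair(e, b))   [R4 at 2.2]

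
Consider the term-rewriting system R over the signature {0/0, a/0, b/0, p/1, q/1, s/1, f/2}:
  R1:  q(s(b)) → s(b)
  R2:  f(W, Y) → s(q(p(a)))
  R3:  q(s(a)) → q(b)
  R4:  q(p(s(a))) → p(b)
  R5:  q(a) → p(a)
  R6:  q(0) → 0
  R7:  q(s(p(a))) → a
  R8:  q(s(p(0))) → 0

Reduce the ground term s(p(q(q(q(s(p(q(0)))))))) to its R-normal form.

s(p(0))

1. s(p(q(q(q(s(p(q(0))))))))  →  s(p(q(q(q(s(p(0)))))))   [R6 at 1.1.1.1.1.1.1]
2. s(p(q(q(q(s(p(0)))))))  →  s(p(q(q(0))))   [R8 at 1.1.1.1]
3. s(p(q(q(0))))  →  s(p(q(0)))   [R6 at 1.1.1]
4. s(p(q(0)))  →  s(p(0))   [R6 at 1.1]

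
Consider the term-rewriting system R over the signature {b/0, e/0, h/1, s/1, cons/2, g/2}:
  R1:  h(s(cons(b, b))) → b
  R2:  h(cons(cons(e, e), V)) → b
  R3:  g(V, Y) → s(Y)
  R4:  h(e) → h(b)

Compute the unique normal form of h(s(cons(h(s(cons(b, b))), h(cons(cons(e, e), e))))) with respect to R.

b

1. h(s(cons(h(s(cons(b, b))), h(cons(cons(e, e), e)))))  →  h(s(cons(b, h(cons(cons(e, e), e)))))   [R1 at 1.1.1]
2. h(s(cons(b, h(cons(cons(e, e), e)))))  →  h(s(cons(b, b)))   [R2 at 1.1.2]
3. h(s(cons(b, b)))  →  b   [R1 at ε]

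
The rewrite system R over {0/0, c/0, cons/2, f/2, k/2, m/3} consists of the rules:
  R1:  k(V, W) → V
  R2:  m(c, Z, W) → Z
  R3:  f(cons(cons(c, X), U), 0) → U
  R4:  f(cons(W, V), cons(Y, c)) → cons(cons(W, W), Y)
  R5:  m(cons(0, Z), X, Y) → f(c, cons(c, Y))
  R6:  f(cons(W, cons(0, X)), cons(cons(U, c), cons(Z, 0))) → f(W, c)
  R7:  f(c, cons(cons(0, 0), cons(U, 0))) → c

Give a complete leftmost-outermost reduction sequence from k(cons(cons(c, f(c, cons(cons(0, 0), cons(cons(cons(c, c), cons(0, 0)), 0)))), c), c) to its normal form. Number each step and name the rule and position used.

1. k(cons(cons(c, f(c, cons(cons(0, 0), cons(cons(cons(c, c), cons(0, 0)), 0)))), c), c)  →  cons(cons(c, f(c, cons(cons(0, 0), cons(cons(cons(c, c), cons(0, 0)), 0)))), c)   [R1 at ε]
2. cons(cons(c, f(c, cons(cons(0, 0), cons(cons(cons(c, c), cons(0, 0)), 0)))), c)  →  cons(cons(c, c), c)   [R7 at 1.2]

cons(cons(c, c), c)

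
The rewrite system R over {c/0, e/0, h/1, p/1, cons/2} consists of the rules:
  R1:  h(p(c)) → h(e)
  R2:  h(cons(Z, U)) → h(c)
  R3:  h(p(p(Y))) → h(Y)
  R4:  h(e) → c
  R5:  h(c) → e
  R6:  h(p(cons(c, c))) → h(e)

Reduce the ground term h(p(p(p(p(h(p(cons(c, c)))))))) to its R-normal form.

e

1. h(p(p(p(p(h(p(cons(c, c))))))))  →  h(p(p(h(p(cons(c, c))))))   [R3 at ε]
2. h(p(p(h(p(cons(c, c))))))  →  h(h(p(cons(c, c))))   [R3 at ε]
3. h(h(p(cons(c, c))))  →  h(h(e))   [R6 at 1]
4. h(h(e))  →  h(c)   [R4 at 1]
5. h(c)  →  e   [R5 at ε]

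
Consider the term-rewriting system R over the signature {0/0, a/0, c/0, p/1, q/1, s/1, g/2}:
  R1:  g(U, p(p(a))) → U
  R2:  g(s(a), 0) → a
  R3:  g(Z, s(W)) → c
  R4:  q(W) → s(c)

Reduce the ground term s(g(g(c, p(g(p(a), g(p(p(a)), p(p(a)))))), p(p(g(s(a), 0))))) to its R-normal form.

s(c)

1. s(g(g(c, p(g(p(a), g(p(p(a)), p(p(a)))))), p(p(g(s(a), 0)))))  →  s(g(g(c, p(g(p(a), p(p(a))))), p(p(g(s(a), 0)))))   [R1 at 1.1.2.1.2]
2. s(g(g(c, p(g(p(a), p(p(a))))), p(p(g(s(a), 0)))))  →  s(g(g(c, p(p(a))), p(p(g(s(a), 0)))))   [R1 at 1.1.2.1]
3. s(g(g(c, p(p(a))), p(p(g(s(a), 0)))))  →  s(g(c, p(p(g(s(a), 0)))))   [R1 at 1.1]
4. s(g(c, p(p(g(s(a), 0)))))  →  s(g(c, p(p(a))))   [R2 at 1.2.1.1]
5. s(g(c, p(p(a))))  →  s(c)   [R1 at 1]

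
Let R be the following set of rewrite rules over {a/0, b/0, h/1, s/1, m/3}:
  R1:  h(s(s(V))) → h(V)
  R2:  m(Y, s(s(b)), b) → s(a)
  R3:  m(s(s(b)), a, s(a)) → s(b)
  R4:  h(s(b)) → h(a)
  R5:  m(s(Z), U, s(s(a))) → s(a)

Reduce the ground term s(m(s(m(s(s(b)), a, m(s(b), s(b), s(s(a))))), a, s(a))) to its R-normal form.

1. s(m(s(m(s(s(b)), a, m(s(b), s(b), s(s(a))))), a, s(a)))  →  s(m(s(m(s(s(b)), a, s(a))), a, s(a)))   [R5 at 1.1.1.3]
2. s(m(s(m(s(s(b)), a, s(a))), a, s(a)))  →  s(m(s(s(b)), a, s(a)))   [R3 at 1.1.1]
3. s(m(s(s(b)), a, s(a)))  →  s(s(b))   [R3 at 1]

s(s(b))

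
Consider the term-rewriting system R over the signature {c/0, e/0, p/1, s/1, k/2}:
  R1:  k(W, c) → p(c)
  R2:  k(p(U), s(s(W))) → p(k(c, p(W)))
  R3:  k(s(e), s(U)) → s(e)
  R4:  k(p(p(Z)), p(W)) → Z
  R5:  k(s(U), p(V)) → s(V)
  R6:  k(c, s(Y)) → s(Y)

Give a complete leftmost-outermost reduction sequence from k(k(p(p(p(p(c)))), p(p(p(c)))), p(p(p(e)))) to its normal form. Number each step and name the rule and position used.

1. k(k(p(p(p(p(c)))), p(p(p(c)))), p(p(p(e))))  →  k(p(p(c)), p(p(p(e))))   [R4 at 1]
2. k(p(p(c)), p(p(p(e))))  →  c   [R4 at ε]

c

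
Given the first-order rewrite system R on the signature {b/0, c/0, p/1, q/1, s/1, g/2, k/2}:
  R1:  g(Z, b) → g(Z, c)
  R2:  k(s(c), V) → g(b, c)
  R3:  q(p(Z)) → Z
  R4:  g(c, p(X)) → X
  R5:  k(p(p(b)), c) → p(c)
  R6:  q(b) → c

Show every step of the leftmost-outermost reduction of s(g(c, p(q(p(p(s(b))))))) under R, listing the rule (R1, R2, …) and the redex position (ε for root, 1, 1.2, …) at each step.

1. s(g(c, p(q(p(p(s(b)))))))  →  s(q(p(p(s(b)))))   [R4 at 1]
2. s(q(p(p(s(b)))))  →  s(p(s(b)))   [R3 at 1]

s(p(s(b)))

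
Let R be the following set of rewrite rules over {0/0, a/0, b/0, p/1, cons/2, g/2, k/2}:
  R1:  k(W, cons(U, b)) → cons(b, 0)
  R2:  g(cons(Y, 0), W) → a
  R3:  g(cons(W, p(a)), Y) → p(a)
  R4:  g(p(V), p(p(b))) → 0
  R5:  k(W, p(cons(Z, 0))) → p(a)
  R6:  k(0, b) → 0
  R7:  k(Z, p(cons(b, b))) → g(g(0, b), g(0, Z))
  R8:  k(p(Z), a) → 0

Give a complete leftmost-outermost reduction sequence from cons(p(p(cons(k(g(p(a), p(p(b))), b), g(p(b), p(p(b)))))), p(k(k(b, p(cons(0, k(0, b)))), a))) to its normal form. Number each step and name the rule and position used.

cons(p(p(cons(0, 0))), p(0))

1. cons(p(p(cons(k(g(p(a), p(p(b))), b), g(p(b), p(p(b)))))), p(k(k(b, p(cons(0, k(0, b)))), a)))  →  cons(p(p(cons(k(0, b), g(p(b), p(p(b)))))), p(k(k(b, p(cons(0, k(0, b)))), a)))   [R4 at 1.1.1.1.1]
2. cons(p(p(cons(k(0, b), g(p(b), p(p(b)))))), p(k(k(b, p(cons(0, k(0, b)))), a)))  →  cons(p(p(cons(0, g(p(b), p(p(b)))))), p(k(k(b, p(cons(0, k(0, b)))), a)))   [R6 at 1.1.1.1]
3. cons(p(p(cons(0, g(p(b), p(p(b)))))), p(k(k(b, p(cons(0, k(0, b)))), a)))  →  cons(p(p(cons(0, 0))), p(k(k(b, p(cons(0, k(0, b)))), a)))   [R4 at 1.1.1.2]
4. cons(p(p(cons(0, 0))), p(k(k(b, p(cons(0, k(0, b)))), a)))  →  cons(p(p(cons(0, 0))), p(k(k(b, p(cons(0, 0))), a)))   [R6 at 2.1.1.2.1.2]
5. cons(p(p(cons(0, 0))), p(k(k(b, p(cons(0, 0))), a)))  →  cons(p(p(cons(0, 0))), p(k(p(a), a)))   [R5 at 2.1.1]
6. cons(p(p(cons(0, 0))), p(k(p(a), a)))  →  cons(p(p(cons(0, 0))), p(0))   [R8 at 2.1]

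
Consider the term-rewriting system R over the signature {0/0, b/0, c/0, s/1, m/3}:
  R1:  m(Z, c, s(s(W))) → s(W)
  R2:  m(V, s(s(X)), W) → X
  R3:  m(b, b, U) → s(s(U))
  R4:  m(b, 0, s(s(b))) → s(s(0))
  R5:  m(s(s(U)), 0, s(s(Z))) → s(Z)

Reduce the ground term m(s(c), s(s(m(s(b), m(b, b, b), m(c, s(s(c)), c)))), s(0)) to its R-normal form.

1. m(s(c), s(s(m(s(b), m(b, b, b), m(c, s(s(c)), c)))), s(0))  →  m(s(b), m(b, b, b), m(c, s(s(c)), c))   [R2 at ε]
2. m(s(b), m(b, b, b), m(c, s(s(c)), c))  →  m(s(b), s(s(b)), m(c, s(s(c)), c))   [R3 at 2]
3. m(s(b), s(s(b)), m(c, s(s(c)), c))  →  b   [R2 at ε]

b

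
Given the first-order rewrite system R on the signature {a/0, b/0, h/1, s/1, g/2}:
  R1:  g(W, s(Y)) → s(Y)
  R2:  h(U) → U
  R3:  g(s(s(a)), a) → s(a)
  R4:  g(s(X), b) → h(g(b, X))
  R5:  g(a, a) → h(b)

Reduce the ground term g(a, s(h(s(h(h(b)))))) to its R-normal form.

s(s(b))

1. g(a, s(h(s(h(h(b))))))  →  s(h(s(h(h(b)))))   [R1 at ε]
2. s(h(s(h(h(b)))))  →  s(s(h(h(b))))   [R2 at 1]
3. s(s(h(h(b))))  →  s(s(h(b)))   [R2 at 1.1]
4. s(s(h(b)))  →  s(s(b))   [R2 at 1.1]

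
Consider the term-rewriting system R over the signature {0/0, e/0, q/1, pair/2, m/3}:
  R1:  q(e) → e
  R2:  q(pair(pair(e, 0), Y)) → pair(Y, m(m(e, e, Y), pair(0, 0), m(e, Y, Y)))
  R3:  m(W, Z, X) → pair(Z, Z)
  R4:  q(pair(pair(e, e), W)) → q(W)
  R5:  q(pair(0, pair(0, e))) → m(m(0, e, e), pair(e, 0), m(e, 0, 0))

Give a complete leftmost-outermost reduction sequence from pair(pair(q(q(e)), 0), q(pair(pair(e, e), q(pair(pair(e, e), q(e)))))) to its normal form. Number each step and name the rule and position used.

pair(pair(e, 0), e)

1. pair(pair(q(q(e)), 0), q(pair(pair(e, e), q(pair(pair(e, e), q(e))))))  →  pair(pair(q(e), 0), q(pair(pair(e, e), q(pair(pair(e, e), q(e))))))   [R1 at 1.1.1]
2. pair(pair(q(e), 0), q(pair(pair(e, e), q(pair(pair(e, e), q(e))))))  →  pair(pair(e, 0), q(pair(pair(e, e), q(pair(pair(e, e), q(e))))))   [R1 at 1.1]
3. pair(pair(e, 0), q(pair(pair(e, e), q(pair(pair(e, e), q(e))))))  →  pair(pair(e, 0), q(q(pair(pair(e, e), q(e)))))   [R4 at 2]
4. pair(pair(e, 0), q(q(pair(pair(e, e), q(e)))))  →  pair(pair(e, 0), q(q(q(e))))   [R4 at 2.1]
5. pair(pair(e, 0), q(q(q(e))))  →  pair(pair(e, 0), q(q(e)))   [R1 at 2.1.1]
6. pair(pair(e, 0), q(q(e)))  →  pair(pair(e, 0), q(e))   [R1 at 2.1]
7. pair(pair(e, 0), q(e))  →  pair(pair(e, 0), e)   [R1 at 2]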